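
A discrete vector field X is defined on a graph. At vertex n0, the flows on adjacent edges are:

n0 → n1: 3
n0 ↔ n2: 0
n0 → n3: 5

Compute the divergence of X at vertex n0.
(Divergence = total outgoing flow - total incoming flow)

Divergence = sum of outgoing flows = 3 + 0 + 5 = 8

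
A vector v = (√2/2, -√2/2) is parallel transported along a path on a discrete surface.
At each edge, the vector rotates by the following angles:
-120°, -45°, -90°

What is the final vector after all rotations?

Total rotation: (-120°) + (-45°) + (-90°) = -255° ≡ 105° (mod 360°). Final vector: (0.5000, 0.8660)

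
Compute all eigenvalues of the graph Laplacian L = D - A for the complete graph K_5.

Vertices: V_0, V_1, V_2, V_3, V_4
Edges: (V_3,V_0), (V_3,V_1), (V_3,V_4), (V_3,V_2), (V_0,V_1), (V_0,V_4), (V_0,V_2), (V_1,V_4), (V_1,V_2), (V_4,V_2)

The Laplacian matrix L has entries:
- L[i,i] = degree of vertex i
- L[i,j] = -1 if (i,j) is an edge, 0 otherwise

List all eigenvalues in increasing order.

For the complete graph K_n, L = nI − J (J = all-ones matrix). J has eigenvalues n (once, eigenvector 𝟙) and 0 (multiplicity n−1), so L has eigenvalues 0 (once) and n (multiplicity n−1). Here n = 5: eigenvalue 0 once and 5 with multiplicity 4.
Laplacian eigenvalues (increasing order): [0.0, 5.0, 5.0, 5.0, 5.0]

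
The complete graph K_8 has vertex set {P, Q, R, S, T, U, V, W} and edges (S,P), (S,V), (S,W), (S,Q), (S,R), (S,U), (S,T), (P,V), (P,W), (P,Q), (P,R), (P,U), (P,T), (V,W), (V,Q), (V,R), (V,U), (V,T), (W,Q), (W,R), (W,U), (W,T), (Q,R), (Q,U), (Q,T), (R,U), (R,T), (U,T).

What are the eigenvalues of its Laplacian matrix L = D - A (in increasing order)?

For the complete graph K_n, L = nI − J (J = all-ones matrix). J has eigenvalues n (once, eigenvector 𝟙) and 0 (multiplicity n−1), so L has eigenvalues 0 (once) and n (multiplicity n−1). Here n = 8: eigenvalue 0 once and 8 with multiplicity 7.
Laplacian eigenvalues (increasing order): [0.0, 8.0, 8.0, 8.0, 8.0, 8.0, 8.0, 8.0]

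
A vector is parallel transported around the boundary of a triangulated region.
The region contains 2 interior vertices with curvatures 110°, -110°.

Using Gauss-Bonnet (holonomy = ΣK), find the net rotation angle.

Holonomy = total enclosed curvature = 110° + (-110°) = 0°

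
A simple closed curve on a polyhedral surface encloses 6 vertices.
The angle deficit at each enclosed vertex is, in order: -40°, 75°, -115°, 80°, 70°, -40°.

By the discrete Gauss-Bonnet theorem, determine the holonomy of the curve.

Holonomy = total enclosed curvature = (-40°) + 75° + (-115°) + 80° + 70° + (-40°) = 30°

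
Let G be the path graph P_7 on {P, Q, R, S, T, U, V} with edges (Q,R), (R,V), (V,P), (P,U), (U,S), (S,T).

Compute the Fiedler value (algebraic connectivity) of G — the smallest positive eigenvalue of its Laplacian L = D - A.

The path graph P_n has Laplacian eigenvalues λ_k = 2 − 2cos(kπ/n), k = 0, 1, …, n−1. Here n = 7:
k=0: 2 − 2cos(0) = 0.0; k=1: 2 − 2cos(π/7) = 0.1981; k=2: 2 − 2cos(2π/7) = 0.753; k=3: 2 − 2cos(3π/7) = 1.555; k=4: 2 − 2cos(4π/7) = 2.445; k=5: 2 − 2cos(5π/7) = 3.247; k=6: 2 − 2cos(6π/7) = 3.8019.
Laplacian eigenvalues: [0.0, 0.1981, 0.753, 1.555, 2.445, 3.247, 3.8019]. Algebraic connectivity (smallest non-zero eigenvalue) = 0.1981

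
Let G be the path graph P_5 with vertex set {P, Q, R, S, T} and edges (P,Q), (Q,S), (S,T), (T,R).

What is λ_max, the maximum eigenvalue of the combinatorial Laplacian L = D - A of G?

The path graph P_n has Laplacian eigenvalues λ_k = 2 − 2cos(kπ/n), k = 0, 1, …, n−1. Here n = 5:
k=0: 2 − 2cos(0) = 0.0; k=1: 2 − 2cos(π/5) = 0.382; k=2: 2 − 2cos(2π/5) = 1.382; k=3: 2 − 2cos(3π/5) = 2.618; k=4: 2 − 2cos(4π/5) = 3.618.
Laplacian eigenvalues: [0.0, 0.382, 1.382, 2.618, 3.618]. Largest eigenvalue (spectral radius) = 3.618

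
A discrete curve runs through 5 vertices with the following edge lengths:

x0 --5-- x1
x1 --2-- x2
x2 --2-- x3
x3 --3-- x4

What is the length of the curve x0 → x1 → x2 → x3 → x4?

Arc length = 5 + 2 + 2 + 3 = 12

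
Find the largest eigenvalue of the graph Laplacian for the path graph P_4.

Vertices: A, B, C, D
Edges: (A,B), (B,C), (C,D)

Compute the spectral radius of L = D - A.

The path graph P_n has Laplacian eigenvalues λ_k = 2 − 2cos(kπ/n), k = 0, 1, …, n−1. Here n = 4:
k=0: 2 − 2cos(0) = 0.0; k=1: 2 − 2cos(π/4) = 0.5858; k=2: 2 − 2cos(π/2) = 2.0; k=3: 2 − 2cos(3π/4) = 3.4142.
Laplacian eigenvalues: [0.0, 0.5858, 2.0, 3.4142]. Largest eigenvalue (spectral radius) = 3.4142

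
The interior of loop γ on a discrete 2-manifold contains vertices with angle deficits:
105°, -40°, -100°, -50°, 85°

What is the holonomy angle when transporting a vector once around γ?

Holonomy = total enclosed curvature = 105° + (-40°) + (-100°) + (-50°) + 85° = 0°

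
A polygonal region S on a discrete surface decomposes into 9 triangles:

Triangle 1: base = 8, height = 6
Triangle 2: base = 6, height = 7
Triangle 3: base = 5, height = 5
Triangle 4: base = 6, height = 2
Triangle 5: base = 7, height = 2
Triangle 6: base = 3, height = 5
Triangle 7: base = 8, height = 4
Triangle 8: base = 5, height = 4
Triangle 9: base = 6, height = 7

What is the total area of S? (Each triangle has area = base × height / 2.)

(1/2)×8×6 + (1/2)×6×7 + (1/2)×5×5 + (1/2)×6×2 + (1/2)×7×2 + (1/2)×3×5 + (1/2)×8×4 + (1/2)×5×4 + (1/2)×6×7 = 125.0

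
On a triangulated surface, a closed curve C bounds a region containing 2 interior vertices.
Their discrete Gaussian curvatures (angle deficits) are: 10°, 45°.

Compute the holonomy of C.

Holonomy = total enclosed curvature = 10° + 45° = 55°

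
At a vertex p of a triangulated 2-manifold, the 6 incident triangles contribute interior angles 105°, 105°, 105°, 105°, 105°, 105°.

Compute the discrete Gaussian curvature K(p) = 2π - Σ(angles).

Sum of angles = 630°. K = 360° - 630° = -270°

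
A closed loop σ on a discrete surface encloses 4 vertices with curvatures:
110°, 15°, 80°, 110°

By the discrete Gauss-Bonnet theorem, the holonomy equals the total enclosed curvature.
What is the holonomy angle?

Holonomy = total enclosed curvature = 110° + 15° + 80° + 110° = 315°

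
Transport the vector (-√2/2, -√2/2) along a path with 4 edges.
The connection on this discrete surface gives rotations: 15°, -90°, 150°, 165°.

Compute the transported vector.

Total rotation: 15° + (-90°) + 150° + 165° = 240° ≡ -120° (mod 360°). Final vector: (-0.2588, 0.9659)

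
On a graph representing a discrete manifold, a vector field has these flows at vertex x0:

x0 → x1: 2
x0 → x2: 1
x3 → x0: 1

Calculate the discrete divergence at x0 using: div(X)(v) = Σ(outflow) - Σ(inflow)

Divergence = sum of outgoing flows = 2 + 1 + (-1) = 2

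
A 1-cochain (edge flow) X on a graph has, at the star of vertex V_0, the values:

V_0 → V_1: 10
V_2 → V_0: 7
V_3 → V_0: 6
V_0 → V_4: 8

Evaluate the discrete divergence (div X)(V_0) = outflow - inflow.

Divergence = sum of outgoing flows = 10 + (-7) + (-6) + 8 = 5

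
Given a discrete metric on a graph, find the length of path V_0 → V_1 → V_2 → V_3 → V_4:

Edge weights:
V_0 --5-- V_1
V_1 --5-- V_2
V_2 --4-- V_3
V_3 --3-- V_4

Arc length = 5 + 5 + 4 + 3 = 17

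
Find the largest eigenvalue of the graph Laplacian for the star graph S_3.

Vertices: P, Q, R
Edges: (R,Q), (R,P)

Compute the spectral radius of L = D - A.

The star S_3 is the complete bipartite graph K_{1,2} (one hub of degree 2, 2 leaves of degree 1). The Laplacian spectrum of K_{p,q} is 0, p (multiplicity q−1), q (multiplicity p−1), p+q. With p = 1, q = 2: 0 once, 1 with multiplicity 1, and 3 once. (Check: trace L = sum of degrees = 4 = 1·1 + 3.)
Laplacian eigenvalues: [0.0, 1.0, 3.0]. Largest eigenvalue (spectral radius) = 3.0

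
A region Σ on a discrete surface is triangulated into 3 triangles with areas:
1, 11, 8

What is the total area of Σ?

1 + 11 + 8 = 20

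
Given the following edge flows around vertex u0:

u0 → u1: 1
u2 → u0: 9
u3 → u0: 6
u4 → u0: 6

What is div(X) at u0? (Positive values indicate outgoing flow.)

Divergence = sum of outgoing flows = 1 + (-9) + (-6) + (-6) = -20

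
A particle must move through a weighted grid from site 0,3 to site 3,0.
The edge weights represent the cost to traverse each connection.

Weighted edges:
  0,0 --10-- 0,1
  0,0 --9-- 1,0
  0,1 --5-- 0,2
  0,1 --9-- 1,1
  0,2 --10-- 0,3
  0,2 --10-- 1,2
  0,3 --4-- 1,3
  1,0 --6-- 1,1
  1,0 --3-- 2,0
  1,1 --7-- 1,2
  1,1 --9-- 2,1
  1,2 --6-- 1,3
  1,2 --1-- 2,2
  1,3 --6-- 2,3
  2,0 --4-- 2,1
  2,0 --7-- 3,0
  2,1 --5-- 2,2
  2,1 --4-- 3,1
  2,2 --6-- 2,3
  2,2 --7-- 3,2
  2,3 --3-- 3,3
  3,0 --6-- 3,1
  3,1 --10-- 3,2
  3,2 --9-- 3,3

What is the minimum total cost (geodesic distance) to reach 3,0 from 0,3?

Shortest path: 0,3 → 1,3 → 1,2 → 2,2 → 2,1 → 3,1 → 3,0, total weight = 26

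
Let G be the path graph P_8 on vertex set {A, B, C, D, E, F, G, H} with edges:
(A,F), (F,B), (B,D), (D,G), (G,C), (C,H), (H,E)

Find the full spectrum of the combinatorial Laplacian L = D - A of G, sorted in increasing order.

The path graph P_n has Laplacian eigenvalues λ_k = 2 − 2cos(kπ/n), k = 0, 1, …, n−1. Here n = 8:
k=0: 2 − 2cos(0) = 0.0; k=1: 2 − 2cos(π/8) = 0.1522; k=2: 2 − 2cos(π/4) = 0.5858; k=3: 2 − 2cos(3π/8) = 1.2346; k=4: 2 − 2cos(π/2) = 2.0; k=5: 2 − 2cos(5π/8) = 2.7654; k=6: 2 − 2cos(3π/4) = 3.4142; k=7: 2 − 2cos(7π/8) = 3.8478.
Laplacian eigenvalues (increasing order): [0.0, 0.1522, 0.5858, 1.2346, 2.0, 2.7654, 3.4142, 3.8478]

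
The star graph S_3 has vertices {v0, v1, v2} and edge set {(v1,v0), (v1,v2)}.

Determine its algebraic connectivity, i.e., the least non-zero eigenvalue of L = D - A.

The star S_3 is the complete bipartite graph K_{1,2} (one hub of degree 2, 2 leaves of degree 1). The Laplacian spectrum of K_{p,q} is 0, p (multiplicity q−1), q (multiplicity p−1), p+q. With p = 1, q = 2: 0 once, 1 with multiplicity 1, and 3 once. (Check: trace L = sum of degrees = 4 = 1·1 + 3.)
Laplacian eigenvalues: [0.0, 1.0, 3.0]. Algebraic connectivity (smallest non-zero eigenvalue) = 1.0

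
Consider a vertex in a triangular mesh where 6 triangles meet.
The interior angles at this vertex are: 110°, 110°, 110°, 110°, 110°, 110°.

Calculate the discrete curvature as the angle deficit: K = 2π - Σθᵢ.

Sum of angles = 660°. K = 360° - 660° = -300°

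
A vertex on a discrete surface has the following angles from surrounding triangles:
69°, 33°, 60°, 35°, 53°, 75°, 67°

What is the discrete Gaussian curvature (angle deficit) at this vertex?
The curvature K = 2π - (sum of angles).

Sum of angles = 392°. K = 360° - 392° = -32° = -8π/45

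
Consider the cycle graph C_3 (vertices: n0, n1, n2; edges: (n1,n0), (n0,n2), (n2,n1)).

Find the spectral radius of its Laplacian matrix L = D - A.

The cycle graph C_n has Laplacian eigenvalues λ_k = 2 − 2cos(2πk/n), k = 0, 1, …, n−1. Here n = 3:
k=0: 2 − 2cos(0) = 0.0; k=1: 2 − 2cos(2π/3) = 3.0; k=2: 2 − 2cos(4π/3) = 3.0.
Laplacian eigenvalues: [0.0, 3.0, 3.0]. Largest eigenvalue (spectral radius) = 3.0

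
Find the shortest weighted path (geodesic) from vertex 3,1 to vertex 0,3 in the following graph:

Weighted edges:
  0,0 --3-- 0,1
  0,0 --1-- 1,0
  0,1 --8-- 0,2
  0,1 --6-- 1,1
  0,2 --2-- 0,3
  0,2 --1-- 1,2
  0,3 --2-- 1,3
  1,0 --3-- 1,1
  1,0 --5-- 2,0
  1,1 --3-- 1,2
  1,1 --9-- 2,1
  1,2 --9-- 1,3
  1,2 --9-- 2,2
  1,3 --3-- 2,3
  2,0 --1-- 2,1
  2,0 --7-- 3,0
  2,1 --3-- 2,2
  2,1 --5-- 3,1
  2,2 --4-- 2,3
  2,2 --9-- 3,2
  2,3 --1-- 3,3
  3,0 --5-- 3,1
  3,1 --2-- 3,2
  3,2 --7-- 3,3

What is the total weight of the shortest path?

Shortest path: 3,1 → 3,2 → 3,3 → 2,3 → 1,3 → 0,3, total weight = 15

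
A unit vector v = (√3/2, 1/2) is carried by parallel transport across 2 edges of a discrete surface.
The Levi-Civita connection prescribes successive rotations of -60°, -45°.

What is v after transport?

Total rotation: (-60°) + (-45°) = -105°. Final vector: (0.2588, -0.9659)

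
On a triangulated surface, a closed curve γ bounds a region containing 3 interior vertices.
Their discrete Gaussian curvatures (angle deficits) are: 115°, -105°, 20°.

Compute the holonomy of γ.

Holonomy = total enclosed curvature = 115° + (-105°) + 20° = 30°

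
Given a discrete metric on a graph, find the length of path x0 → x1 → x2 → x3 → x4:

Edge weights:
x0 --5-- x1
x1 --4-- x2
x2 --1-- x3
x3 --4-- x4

Arc length = 5 + 4 + 1 + 4 = 14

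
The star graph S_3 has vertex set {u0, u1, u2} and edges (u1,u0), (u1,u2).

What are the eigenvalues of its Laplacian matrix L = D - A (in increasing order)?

The star S_3 is the complete bipartite graph K_{1,2} (one hub of degree 2, 2 leaves of degree 1). The Laplacian spectrum of K_{p,q} is 0, p (multiplicity q−1), q (multiplicity p−1), p+q. With p = 1, q = 2: 0 once, 1 with multiplicity 1, and 3 once. (Check: trace L = sum of degrees = 4 = 1·1 + 3.)
Laplacian eigenvalues (increasing order): [0.0, 1.0, 3.0]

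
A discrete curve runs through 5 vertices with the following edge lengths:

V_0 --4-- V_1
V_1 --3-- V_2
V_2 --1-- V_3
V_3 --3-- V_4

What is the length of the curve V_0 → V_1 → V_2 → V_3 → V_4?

Arc length = 4 + 3 + 1 + 3 = 11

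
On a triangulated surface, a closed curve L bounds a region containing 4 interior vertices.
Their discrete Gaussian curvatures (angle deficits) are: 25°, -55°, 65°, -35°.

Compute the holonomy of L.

Holonomy = total enclosed curvature = 25° + (-55°) + 65° + (-35°) = 0°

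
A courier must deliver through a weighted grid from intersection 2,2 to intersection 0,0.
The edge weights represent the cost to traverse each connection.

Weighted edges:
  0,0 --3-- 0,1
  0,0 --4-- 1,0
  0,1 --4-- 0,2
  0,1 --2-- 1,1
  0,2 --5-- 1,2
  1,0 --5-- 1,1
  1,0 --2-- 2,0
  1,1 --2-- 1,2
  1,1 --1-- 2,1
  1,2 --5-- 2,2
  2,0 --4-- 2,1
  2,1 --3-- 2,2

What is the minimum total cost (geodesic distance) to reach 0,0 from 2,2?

Shortest path: 2,2 → 2,1 → 1,1 → 0,1 → 0,0, total weight = 9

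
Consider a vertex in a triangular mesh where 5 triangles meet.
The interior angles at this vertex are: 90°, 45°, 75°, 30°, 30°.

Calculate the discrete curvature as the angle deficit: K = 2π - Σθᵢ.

Sum of angles = 270°. K = 360° - 270° = 90° = π/2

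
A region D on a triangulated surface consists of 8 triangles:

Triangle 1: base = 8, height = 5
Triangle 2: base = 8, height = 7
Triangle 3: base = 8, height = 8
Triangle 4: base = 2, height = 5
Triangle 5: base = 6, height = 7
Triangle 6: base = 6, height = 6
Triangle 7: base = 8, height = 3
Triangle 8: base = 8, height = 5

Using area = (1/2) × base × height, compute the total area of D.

(1/2)×8×5 + (1/2)×8×7 + (1/2)×8×8 + (1/2)×2×5 + (1/2)×6×7 + (1/2)×6×6 + (1/2)×8×3 + (1/2)×8×5 = 156.0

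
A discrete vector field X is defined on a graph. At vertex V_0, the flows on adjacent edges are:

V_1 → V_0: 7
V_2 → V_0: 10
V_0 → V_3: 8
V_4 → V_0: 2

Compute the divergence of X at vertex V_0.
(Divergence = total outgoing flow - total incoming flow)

Divergence = sum of outgoing flows = (-7) + (-10) + 8 + (-2) = -11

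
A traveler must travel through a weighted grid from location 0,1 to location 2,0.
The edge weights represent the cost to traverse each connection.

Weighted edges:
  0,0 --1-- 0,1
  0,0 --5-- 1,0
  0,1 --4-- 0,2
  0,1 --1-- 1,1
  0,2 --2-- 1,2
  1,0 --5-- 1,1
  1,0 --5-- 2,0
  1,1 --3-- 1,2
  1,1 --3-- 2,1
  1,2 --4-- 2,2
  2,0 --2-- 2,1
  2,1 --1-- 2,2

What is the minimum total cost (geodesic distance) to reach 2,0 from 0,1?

Shortest path: 0,1 → 1,1 → 2,1 → 2,0, total weight = 6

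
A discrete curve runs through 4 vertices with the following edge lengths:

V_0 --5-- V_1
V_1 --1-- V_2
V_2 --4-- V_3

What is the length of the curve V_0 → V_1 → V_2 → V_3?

Arc length = 5 + 1 + 4 = 10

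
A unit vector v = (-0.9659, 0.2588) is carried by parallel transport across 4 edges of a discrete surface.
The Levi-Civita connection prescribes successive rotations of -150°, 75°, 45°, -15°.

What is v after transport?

Total rotation: (-150°) + 75° + 45° + (-15°) = -45°. Final vector: (-0.5000, 0.8660)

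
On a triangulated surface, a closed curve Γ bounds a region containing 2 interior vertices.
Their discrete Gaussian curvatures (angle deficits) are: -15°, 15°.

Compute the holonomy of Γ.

Holonomy = total enclosed curvature = (-15°) + 15° = 0°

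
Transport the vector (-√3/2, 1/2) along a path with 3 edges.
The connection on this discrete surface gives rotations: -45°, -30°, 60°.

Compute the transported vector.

Total rotation: (-45°) + (-30°) + 60° = -15°. Final vector: (-0.7071, 0.7071)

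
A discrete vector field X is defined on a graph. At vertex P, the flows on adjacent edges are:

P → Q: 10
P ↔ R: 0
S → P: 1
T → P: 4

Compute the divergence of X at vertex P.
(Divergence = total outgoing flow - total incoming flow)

Divergence = sum of outgoing flows = 10 + 0 + (-1) + (-4) = 5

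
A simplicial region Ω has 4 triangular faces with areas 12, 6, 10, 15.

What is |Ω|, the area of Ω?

12 + 6 + 10 + 15 = 43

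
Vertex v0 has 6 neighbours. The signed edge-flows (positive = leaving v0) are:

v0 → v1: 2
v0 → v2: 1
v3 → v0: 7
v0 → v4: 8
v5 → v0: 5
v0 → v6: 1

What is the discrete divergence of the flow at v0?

Divergence = sum of outgoing flows = 2 + 1 + (-7) + 8 + (-5) + 1 = 0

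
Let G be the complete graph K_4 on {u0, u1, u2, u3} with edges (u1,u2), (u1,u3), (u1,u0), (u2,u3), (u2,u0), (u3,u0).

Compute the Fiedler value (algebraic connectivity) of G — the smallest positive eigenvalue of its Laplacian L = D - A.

For the complete graph K_n, L = nI − J (J = all-ones matrix). J has eigenvalues n (once, eigenvector 𝟙) and 0 (multiplicity n−1), so L has eigenvalues 0 (once) and n (multiplicity n−1). Here n = 4: eigenvalue 0 once and 4 with multiplicity 3.
Laplacian eigenvalues: [0.0, 4.0, 4.0, 4.0]. Algebraic connectivity (smallest non-zero eigenvalue) = 4.0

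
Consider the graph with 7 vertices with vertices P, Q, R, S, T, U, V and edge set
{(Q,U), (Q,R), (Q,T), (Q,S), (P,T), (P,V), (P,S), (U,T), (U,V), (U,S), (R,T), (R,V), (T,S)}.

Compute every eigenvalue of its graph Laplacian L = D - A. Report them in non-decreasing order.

Degrees: deg(P) = 3, deg(Q) = 4, deg(R) = 3, deg(S) = 4, deg(T) = 5, deg(U) = 4, deg(V) = 3.
L = D − A with rows/columns ordered (P, Q, R, S, T, U, V):
  [ 3,  0,  0, -1, -1,  0, -1]
  [ 0,  4, -1, -1, -1, -1,  0]
  [ 0, -1,  3,  0, -1,  0, -1]
  [-1, -1,  0,  4, -1, -1,  0]
  [-1, -1, -1, -1,  5, -1,  0]
  [ 0, -1,  0, -1, -1,  4, -1]
  [-1,  0, -1,  0,  0, -1,  3]
Characteristic polynomial: det(λI − L) = λ(λ² − 8λ + 14)²(λ² − 10λ + 23).
Roots: λ = 0; (λ² − 8λ + 14) = 0 ⇒ λ = 4 ± √2 ≈ 2.5858, 5.4142 (multiplicity 2); (λ² − 10λ + 23) = 0 ⇒ λ = 5 ± √2 ≈ 3.5858, 6.4142.
(Check: the roots sum (with multiplicity) to 26, matching trace L = Σdeg = 2·13 = 26.)
Laplacian eigenvalues (increasing order): [0.0, 2.5858, 2.5858, 3.5858, 5.4142, 5.4142, 6.4142]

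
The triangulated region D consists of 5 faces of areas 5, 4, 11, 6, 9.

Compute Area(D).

5 + 4 + 11 + 6 + 9 = 35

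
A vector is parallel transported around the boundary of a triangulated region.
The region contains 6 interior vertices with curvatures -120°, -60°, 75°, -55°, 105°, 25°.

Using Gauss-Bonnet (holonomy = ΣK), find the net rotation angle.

Holonomy = total enclosed curvature = (-120°) + (-60°) + 75° + (-55°) + 105° + 25° = -30°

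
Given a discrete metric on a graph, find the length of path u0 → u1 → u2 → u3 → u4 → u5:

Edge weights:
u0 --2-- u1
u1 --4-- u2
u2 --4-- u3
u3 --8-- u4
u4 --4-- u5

Arc length = 2 + 4 + 4 + 8 + 4 = 22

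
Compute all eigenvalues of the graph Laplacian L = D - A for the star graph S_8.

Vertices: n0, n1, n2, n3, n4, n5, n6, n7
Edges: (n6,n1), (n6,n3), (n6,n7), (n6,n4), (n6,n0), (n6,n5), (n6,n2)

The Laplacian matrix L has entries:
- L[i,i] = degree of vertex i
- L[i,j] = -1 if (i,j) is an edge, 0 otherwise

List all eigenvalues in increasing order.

The star S_8 is the complete bipartite graph K_{1,7} (one hub of degree 7, 7 leaves of degree 1). The Laplacian spectrum of K_{p,q} is 0, p (multiplicity q−1), q (multiplicity p−1), p+q. With p = 1, q = 7: 0 once, 1 with multiplicity 6, and 8 once. (Check: trace L = sum of degrees = 14 = 6·1 + 8.)
Laplacian eigenvalues (increasing order): [0.0, 1.0, 1.0, 1.0, 1.0, 1.0, 1.0, 8.0]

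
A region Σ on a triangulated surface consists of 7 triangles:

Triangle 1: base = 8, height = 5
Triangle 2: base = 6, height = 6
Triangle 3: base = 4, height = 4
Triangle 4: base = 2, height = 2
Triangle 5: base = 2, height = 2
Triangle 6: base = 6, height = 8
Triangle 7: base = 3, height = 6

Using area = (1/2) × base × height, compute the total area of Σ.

(1/2)×8×5 + (1/2)×6×6 + (1/2)×4×4 + (1/2)×2×2 + (1/2)×2×2 + (1/2)×6×8 + (1/2)×3×6 = 83.0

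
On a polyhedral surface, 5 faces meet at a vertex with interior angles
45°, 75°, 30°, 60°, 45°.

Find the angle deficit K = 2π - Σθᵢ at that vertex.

Sum of angles = 255°. K = 360° - 255° = 105° = 7π/12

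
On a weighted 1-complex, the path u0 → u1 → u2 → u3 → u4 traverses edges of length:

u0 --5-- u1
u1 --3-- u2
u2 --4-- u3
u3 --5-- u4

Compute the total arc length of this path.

Arc length = 5 + 3 + 4 + 5 = 17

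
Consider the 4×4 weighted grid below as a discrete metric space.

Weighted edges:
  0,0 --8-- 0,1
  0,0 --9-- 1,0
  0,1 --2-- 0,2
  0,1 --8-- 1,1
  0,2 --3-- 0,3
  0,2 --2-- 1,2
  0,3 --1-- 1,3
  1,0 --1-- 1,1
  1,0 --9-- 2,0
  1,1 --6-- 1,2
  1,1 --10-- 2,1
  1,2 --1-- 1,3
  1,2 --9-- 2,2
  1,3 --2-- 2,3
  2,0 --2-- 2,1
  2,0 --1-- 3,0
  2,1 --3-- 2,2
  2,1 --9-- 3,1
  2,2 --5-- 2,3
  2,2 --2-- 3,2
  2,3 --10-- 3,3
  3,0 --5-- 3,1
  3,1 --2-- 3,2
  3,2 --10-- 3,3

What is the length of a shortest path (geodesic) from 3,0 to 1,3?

Shortest path: 3,0 → 2,0 → 2,1 → 2,2 → 2,3 → 1,3, total weight = 13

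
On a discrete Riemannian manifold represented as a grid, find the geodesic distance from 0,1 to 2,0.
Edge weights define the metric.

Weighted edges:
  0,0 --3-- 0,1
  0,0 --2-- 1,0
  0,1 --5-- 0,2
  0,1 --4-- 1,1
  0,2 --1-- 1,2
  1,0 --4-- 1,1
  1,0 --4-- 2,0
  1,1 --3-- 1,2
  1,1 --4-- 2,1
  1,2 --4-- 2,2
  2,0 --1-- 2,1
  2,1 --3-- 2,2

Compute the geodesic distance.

Shortest path: 0,1 → 0,0 → 1,0 → 2,0, total weight = 9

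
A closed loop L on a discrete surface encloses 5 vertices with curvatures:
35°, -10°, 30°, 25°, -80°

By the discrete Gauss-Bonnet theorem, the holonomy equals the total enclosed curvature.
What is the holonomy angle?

Holonomy = total enclosed curvature = 35° + (-10°) + 30° + 25° + (-80°) = 0°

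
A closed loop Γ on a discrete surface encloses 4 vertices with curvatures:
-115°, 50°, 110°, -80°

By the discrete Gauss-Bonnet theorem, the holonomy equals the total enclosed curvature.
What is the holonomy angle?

Holonomy = total enclosed curvature = (-115°) + 50° + 110° + (-80°) = -35°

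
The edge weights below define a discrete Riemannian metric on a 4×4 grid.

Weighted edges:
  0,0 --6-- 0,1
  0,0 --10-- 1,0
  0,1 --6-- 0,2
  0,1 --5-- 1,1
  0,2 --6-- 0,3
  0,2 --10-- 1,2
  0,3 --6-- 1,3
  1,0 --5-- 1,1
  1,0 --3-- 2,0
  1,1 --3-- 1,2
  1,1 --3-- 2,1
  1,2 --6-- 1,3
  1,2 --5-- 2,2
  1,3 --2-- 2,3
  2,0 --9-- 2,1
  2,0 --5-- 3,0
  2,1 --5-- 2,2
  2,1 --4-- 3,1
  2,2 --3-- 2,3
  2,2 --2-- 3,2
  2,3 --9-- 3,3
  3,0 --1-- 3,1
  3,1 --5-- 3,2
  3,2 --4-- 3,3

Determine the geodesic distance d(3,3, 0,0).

Shortest path: 3,3 → 3,2 → 2,2 → 1,2 → 1,1 → 0,1 → 0,0, total weight = 25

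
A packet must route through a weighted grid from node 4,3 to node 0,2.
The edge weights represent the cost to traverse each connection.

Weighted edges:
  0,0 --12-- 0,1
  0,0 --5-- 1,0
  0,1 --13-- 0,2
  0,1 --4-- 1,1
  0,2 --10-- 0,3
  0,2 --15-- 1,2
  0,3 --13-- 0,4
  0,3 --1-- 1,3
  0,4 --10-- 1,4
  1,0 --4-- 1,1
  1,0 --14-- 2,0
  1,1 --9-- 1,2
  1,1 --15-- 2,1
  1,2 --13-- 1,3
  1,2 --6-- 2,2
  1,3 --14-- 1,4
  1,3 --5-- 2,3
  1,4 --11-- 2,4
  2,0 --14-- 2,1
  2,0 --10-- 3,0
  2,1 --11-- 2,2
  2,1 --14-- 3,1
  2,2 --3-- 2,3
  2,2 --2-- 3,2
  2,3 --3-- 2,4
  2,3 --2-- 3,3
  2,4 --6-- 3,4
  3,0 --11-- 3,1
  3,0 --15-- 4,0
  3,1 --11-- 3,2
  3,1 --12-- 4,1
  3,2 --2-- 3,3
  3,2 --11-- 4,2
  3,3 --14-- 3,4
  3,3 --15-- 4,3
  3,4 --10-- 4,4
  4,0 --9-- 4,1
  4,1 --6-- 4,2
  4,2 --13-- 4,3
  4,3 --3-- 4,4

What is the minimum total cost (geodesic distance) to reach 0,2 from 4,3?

Shortest path: 4,3 → 3,3 → 2,3 → 1,3 → 0,3 → 0,2, total weight = 33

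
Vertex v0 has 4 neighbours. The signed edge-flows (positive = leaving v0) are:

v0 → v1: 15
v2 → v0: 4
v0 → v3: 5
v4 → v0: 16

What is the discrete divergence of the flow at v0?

Divergence = sum of outgoing flows = 15 + (-4) + 5 + (-16) = 0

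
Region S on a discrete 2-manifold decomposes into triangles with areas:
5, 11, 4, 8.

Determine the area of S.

5 + 11 + 4 + 8 = 28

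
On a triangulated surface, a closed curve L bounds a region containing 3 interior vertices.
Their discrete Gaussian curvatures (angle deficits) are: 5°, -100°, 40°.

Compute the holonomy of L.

Holonomy = total enclosed curvature = 5° + (-100°) + 40° = -55°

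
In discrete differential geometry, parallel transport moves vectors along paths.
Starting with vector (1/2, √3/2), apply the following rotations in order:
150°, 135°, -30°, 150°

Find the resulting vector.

Total rotation: 150° + 135° + (-30°) + 150° = 405° ≡ 45° (mod 360°). Final vector: (-0.2588, 0.9659)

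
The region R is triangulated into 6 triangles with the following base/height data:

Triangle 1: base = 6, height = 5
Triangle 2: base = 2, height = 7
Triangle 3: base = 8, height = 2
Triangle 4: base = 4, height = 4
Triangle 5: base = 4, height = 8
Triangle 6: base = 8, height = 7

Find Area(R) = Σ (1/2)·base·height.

(1/2)×6×5 + (1/2)×2×7 + (1/2)×8×2 + (1/2)×4×4 + (1/2)×4×8 + (1/2)×8×7 = 82.0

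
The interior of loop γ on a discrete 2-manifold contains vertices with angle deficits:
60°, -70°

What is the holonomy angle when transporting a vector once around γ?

Holonomy = total enclosed curvature = 60° + (-70°) = -10°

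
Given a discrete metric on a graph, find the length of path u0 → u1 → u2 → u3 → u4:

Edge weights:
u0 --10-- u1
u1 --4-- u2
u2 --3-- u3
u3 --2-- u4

Arc length = 10 + 4 + 3 + 2 = 19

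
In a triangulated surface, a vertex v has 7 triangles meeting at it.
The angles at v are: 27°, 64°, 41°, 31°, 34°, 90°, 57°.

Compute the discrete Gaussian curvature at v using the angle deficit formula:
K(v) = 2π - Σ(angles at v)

Sum of angles = 344°. K = 360° - 344° = 16° = 4π/45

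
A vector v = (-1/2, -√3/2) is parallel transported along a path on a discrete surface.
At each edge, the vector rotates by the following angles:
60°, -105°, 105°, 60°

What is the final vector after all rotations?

Total rotation: 60° + (-105°) + 105° + 60° = 120°. Final vector: (1, 0)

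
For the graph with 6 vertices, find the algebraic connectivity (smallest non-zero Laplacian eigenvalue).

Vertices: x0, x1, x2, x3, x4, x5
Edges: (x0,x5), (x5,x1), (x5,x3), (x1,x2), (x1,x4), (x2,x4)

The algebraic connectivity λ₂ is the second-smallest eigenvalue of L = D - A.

Degrees: deg(x0) = 1, deg(x1) = 3, deg(x2) = 2, deg(x3) = 1, deg(x4) = 2, deg(x5) = 3.
L = D − A with rows/columns ordered (x0, x1, x2, x3, x4, x5):
  [ 1,  0,  0,  0,  0, -1]
  [ 0,  3, -1,  0, -1, -1]
  [ 0, -1,  2,  0, -1,  0]
  [ 0,  0,  0,  1,  0, -1]
  [ 0, -1, -1,  0,  2,  0]
  [-1, -1,  0, -1,  0,  3]
Characteristic polynomial: det(λI − L) = λ(λ² − 5λ + 2)(λ − 1)(λ − 3)².
Roots: λ = 0; (λ² − 5λ + 2) = 0 ⇒ λ = (5 ± √17)/2 ≈ 0.4384, 4.5616; (λ − 1) = 0 ⇒ λ = 1; (λ − 3) = 0 ⇒ λ = 3 (multiplicity 2).
(Check: the roots sum (with multiplicity) to 12, matching trace L = Σdeg = 2·6 = 12.)
Laplacian eigenvalues: [0.0, 0.4384, 1.0, 3.0, 3.0, 4.5616]. Algebraic connectivity (smallest non-zero eigenvalue) = 0.4384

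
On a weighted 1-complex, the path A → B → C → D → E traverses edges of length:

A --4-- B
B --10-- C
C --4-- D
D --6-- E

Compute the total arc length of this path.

Arc length = 4 + 10 + 4 + 6 = 24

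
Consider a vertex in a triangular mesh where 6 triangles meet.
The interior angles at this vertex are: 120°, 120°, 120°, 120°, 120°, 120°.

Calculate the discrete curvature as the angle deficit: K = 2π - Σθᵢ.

Sum of angles = 720°. K = 360° - 720° = -360°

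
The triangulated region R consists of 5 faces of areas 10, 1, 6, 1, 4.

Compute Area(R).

10 + 1 + 6 + 1 + 4 = 22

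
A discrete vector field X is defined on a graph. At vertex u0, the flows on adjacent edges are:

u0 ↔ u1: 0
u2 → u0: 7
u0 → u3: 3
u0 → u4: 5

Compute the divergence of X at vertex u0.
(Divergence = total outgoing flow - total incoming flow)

Divergence = sum of outgoing flows = 0 + (-7) + 3 + 5 = 1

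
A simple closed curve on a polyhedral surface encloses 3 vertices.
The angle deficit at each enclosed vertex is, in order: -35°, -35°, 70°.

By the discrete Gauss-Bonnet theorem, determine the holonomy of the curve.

Holonomy = total enclosed curvature = (-35°) + (-35°) + 70° = 0°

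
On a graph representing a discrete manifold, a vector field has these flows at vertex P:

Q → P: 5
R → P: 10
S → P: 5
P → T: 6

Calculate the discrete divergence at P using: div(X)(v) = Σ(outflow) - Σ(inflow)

Divergence = sum of outgoing flows = (-5) + (-10) + (-5) + 6 = -14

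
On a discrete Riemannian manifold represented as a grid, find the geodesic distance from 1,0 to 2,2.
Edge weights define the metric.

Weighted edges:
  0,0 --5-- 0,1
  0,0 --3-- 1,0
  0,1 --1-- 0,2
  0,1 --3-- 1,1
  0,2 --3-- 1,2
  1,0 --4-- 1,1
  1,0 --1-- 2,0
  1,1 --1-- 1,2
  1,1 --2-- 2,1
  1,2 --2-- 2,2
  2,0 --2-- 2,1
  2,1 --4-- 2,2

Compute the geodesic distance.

Shortest path: 1,0 → 2,0 → 2,1 → 2,2, total weight = 7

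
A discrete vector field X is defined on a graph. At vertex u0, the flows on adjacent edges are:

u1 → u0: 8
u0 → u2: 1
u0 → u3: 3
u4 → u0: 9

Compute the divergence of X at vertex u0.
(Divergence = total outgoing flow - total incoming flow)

Divergence = sum of outgoing flows = (-8) + 1 + 3 + (-9) = -13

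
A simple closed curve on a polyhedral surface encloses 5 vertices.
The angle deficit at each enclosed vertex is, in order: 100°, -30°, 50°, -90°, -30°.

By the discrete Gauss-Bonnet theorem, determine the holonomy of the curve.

Holonomy = total enclosed curvature = 100° + (-30°) + 50° + (-90°) + (-30°) = 0°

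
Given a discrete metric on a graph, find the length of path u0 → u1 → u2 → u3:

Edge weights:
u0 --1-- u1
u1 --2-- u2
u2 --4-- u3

Arc length = 1 + 2 + 4 = 7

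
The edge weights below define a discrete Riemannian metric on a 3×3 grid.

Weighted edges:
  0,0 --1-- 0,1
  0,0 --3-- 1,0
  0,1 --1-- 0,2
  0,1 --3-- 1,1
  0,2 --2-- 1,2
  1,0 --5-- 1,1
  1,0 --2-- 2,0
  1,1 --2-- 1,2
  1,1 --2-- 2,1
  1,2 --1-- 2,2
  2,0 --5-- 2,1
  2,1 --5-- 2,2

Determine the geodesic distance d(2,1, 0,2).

Shortest path: 2,1 → 1,1 → 1,2 → 0,2, total weight = 6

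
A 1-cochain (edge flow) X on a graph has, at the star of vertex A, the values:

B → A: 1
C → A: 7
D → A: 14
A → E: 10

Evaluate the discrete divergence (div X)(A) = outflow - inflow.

Divergence = sum of outgoing flows = (-1) + (-7) + (-14) + 10 = -12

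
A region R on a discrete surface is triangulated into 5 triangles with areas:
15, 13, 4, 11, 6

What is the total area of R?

15 + 13 + 4 + 11 + 6 = 49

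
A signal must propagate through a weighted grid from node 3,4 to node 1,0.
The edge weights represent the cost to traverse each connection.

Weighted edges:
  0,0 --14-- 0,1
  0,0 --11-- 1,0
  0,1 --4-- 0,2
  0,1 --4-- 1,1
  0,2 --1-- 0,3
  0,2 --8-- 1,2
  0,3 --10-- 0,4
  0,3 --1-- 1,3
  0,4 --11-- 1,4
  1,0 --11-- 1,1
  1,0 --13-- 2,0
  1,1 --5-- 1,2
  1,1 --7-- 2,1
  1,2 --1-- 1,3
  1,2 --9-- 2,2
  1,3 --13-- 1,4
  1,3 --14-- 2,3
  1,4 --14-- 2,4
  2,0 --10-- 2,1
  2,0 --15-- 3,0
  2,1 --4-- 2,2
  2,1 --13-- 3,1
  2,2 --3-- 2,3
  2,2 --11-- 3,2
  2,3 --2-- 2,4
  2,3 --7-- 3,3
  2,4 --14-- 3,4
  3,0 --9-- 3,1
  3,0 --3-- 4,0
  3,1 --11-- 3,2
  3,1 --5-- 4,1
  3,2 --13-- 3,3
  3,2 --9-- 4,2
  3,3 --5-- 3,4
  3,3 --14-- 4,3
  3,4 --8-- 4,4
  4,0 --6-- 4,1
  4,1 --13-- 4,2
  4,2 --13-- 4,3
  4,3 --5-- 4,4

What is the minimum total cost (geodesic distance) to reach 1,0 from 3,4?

Shortest path: 3,4 → 3,3 → 2,3 → 2,2 → 2,1 → 1,1 → 1,0, total weight = 37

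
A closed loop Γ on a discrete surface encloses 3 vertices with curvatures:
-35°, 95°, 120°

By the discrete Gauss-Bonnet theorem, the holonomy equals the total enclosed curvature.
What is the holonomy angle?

Holonomy = total enclosed curvature = (-35°) + 95° + 120° = 180°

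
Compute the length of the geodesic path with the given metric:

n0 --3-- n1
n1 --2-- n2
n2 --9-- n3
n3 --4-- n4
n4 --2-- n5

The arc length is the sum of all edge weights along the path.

Arc length = 3 + 2 + 9 + 4 + 2 = 20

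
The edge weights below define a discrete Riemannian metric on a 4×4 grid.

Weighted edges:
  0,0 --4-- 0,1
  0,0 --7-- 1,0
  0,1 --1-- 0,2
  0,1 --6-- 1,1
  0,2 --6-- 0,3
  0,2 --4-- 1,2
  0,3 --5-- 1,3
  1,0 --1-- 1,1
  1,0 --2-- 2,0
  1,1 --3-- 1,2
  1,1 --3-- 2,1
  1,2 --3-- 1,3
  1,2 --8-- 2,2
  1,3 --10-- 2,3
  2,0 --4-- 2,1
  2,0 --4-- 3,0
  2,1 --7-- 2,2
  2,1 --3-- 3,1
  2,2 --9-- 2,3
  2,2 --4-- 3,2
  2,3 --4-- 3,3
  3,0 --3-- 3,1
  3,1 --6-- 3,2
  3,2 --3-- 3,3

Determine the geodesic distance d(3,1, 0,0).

Shortest path: 3,1 → 2,1 → 1,1 → 1,0 → 0,0, total weight = 14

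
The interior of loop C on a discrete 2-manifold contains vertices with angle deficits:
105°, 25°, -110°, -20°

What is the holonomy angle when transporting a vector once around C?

Holonomy = total enclosed curvature = 105° + 25° + (-110°) + (-20°) = 0°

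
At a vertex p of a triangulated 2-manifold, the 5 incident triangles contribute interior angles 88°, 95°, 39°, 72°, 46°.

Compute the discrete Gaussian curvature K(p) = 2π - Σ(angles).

Sum of angles = 340°. K = 360° - 340° = 20° = π/9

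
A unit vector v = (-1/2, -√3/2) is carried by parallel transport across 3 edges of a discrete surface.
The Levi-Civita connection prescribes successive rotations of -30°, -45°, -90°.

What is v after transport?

Total rotation: (-30°) + (-45°) + (-90°) = -165°. Final vector: (0.2588, 0.9659)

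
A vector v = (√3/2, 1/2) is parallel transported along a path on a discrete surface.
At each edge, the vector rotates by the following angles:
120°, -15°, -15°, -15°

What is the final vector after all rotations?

Total rotation: 120° + (-15°) + (-15°) + (-15°) = 75°. Final vector: (-0.2588, 0.9659)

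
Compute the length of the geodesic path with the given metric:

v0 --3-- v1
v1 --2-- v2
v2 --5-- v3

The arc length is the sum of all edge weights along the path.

Arc length = 3 + 2 + 5 = 10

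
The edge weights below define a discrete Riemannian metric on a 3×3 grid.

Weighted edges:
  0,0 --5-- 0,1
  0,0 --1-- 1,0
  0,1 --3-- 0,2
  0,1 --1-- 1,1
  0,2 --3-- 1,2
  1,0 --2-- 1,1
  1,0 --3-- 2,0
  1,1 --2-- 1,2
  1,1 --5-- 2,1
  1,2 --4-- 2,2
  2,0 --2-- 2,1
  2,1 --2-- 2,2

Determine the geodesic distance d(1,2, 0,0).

Shortest path: 1,2 → 1,1 → 1,0 → 0,0, total weight = 5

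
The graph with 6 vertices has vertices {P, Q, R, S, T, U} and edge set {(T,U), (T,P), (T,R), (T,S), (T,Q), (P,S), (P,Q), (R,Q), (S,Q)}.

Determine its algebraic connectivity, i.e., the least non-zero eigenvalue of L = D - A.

Degrees: deg(P) = 3, deg(Q) = 4, deg(R) = 2, deg(S) = 3, deg(T) = 5, deg(U) = 1.
L = D − A with rows/columns ordered (P, Q, R, S, T, U):
  [ 3, -1,  0, -1, -1,  0]
  [-1,  4, -1, -1, -1,  0]
  [ 0, -1,  2,  0, -1,  0]
  [-1, -1,  0,  3, -1,  0]
  [-1, -1, -1, -1,  5, -1]
  [ 0,  0,  0,  0, -1,  1]
Characteristic polynomial: det(λI − L) = λ(λ − 1)(λ − 2)(λ − 4)(λ − 5)(λ − 6).
Roots: λ = 0; (λ − 1) = 0 ⇒ λ = 1; (λ − 2) = 0 ⇒ λ = 2; (λ − 4) = 0 ⇒ λ = 4; (λ − 5) = 0 ⇒ λ = 5; (λ − 6) = 0 ⇒ λ = 6.
(Check: the roots sum (with multiplicity) to 18, matching trace L = Σdeg = 2·9 = 18.)
Laplacian eigenvalues: [0.0, 1.0, 2.0, 4.0, 5.0, 6.0]. Algebraic connectivity (smallest non-zero eigenvalue) = 1.0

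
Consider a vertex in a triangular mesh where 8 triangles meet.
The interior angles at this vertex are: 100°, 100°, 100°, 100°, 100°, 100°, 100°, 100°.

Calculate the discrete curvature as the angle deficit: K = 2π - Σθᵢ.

Sum of angles = 800°. K = 360° - 800° = -440°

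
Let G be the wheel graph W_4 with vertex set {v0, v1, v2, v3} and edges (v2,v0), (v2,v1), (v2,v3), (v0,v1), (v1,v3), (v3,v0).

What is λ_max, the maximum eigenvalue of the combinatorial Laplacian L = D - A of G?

The wheel W_4 is the join K_1 ∨ C_3 (a hub joined to every vertex of a cycle of length 3). For a join G ∨ H (G on p vertices, H on q vertices) the Laplacian spectrum is 0, p+q, the eigenvalues of L(G) other than one 0 each shifted by +q, and the eigenvalues of L(H) other than one 0 each shifted by +p. With G = K_1 (p = 1, nothing left after dropping its 0) and H = C_3 (q = 3, eigenvalues 2 − 2cos(2πk/3), k = 0, …, 2; drop k = 0), the spectrum of W_4 is 0, 4, and 1 + (2 − 2cos(2πk/3)) = 3 − 2cos(2πk/3) for k = 1, …, 2:
k=1: 3 − 2cos(2π/3) = 4.0; k=2: 3 − 2cos(4π/3) = 4.0.
Laplacian eigenvalues: [0.0, 4.0, 4.0, 4.0]. Largest eigenvalue (spectral radius) = 4.0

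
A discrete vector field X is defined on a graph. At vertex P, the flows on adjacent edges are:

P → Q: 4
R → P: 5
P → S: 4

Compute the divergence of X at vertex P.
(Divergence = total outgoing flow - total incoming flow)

Divergence = sum of outgoing flows = 4 + (-5) + 4 = 3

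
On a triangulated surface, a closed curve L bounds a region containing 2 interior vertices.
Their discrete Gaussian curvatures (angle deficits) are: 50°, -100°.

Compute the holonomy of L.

Holonomy = total enclosed curvature = 50° + (-100°) = -50°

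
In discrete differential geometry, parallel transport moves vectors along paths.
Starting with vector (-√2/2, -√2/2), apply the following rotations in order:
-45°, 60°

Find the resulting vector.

Total rotation: (-45°) + 60° = 15°. Final vector: (-0.5000, -0.8660)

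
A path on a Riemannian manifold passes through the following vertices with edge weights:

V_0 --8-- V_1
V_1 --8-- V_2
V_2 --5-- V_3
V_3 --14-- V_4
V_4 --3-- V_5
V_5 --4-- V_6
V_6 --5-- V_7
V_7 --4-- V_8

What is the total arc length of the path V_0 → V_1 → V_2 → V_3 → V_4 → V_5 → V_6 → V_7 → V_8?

Arc length = 8 + 8 + 5 + 14 + 3 + 4 + 5 + 4 = 51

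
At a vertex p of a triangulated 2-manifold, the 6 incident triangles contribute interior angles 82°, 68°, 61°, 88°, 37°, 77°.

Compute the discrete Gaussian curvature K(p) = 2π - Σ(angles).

Sum of angles = 413°. K = 360° - 413° = -53° = -53π/180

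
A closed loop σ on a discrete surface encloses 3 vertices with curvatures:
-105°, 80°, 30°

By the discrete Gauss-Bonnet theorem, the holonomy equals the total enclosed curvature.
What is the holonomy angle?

Holonomy = total enclosed curvature = (-105°) + 80° + 30° = 5°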